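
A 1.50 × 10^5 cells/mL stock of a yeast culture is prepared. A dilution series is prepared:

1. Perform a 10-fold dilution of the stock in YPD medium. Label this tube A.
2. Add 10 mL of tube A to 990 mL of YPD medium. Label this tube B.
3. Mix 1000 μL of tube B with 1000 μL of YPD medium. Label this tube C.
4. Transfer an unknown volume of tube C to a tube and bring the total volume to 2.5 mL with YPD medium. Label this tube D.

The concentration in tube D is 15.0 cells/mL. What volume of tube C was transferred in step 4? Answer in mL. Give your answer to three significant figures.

0.500 mL

Step 1: 10-fold → factor 10
Step 2: 10 mL + 990 mL = 1000 mL total → factor 1000/10 = 100
Step 3: 1000 μL + 1000 μL = 2000 μL total → factor 2000/1000 = 2
Step 4: v brought to 2.5 mL → factor = 2.5 mL/v
Product of known-step factors = 2000
Overall factor = 1.50 × 10^5 cells/mL / (15.0 cells/mL) = 10000
Step-4 factor = 10000 / 2000 = 5
v = 2.5 mL / 5 = 0.500 mL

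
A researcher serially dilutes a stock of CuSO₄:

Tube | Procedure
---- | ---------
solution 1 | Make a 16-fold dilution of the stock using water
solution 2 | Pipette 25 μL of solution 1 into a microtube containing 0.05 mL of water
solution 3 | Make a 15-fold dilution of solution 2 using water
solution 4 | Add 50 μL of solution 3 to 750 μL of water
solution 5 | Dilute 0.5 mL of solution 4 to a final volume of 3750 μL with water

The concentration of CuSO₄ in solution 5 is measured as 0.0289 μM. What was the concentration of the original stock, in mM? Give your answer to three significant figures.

2.50 mM

Step 1: 16-fold → factor 16
Step 2: 25 μL + 0.05 mL = 75 μL total → factor 75/25 = 3
Step 3: 15-fold → factor 15
Step 4: 50 μL + 750 μL = 800 μL total → factor 800/50 = 16
Step 5: 0.5 mL brought to 3750 μL → factor 3.75/0.5 = 7.5
Overall dilution factor = 16 × 3 × 15 × 16 × 7.5 = 86400
Stock = 0.0289 μM × 86400 = 2497 μM = 2.50 mM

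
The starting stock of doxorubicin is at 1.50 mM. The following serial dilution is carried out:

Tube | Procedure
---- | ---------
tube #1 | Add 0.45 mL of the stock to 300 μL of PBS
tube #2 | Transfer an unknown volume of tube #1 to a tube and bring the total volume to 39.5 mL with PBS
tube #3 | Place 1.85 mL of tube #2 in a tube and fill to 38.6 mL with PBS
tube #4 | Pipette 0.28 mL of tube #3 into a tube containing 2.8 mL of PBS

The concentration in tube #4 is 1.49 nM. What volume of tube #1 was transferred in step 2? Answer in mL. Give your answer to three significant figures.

0.0150 mL

Step 1: 0.45 mL + 300 μL = 0.75 mL total → factor 0.75/0.45 = 1.6667
Step 2: v brought to 39.5 mL → factor = 39.5 mL/v
Step 3: 1.85 mL brought to 38.6 mL → factor 38.6/1.85 = 20.865
Step 4: 0.28 mL + 2.8 mL = 3.08 mL total → factor 3.08/0.28 = 11
Product of known-step factors = 382.52
Overall factor = 1.50 mM / (1.49 nM) = 1.0067 × 10^6
Step-2 factor = 1.0067 × 10^6 / 382.52 = 2631.8
v = 39.5 mL / 2631.8 = 0.0150 mL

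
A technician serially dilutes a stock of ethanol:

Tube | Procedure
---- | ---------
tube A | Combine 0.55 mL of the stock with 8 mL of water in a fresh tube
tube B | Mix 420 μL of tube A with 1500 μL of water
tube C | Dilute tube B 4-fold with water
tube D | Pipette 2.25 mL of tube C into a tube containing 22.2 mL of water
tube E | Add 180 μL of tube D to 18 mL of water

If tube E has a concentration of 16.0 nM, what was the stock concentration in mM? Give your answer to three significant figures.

Step 1: 0.55 mL + 8 mL = 8.55 mL total → factor 8.55/0.55 = 15.545
Step 2: 420 μL + 1500 μL = 1920 μL total → factor 1920/420 = 4.5714
Step 3: 4-fold → factor 4
Step 4: 2.25 mL + 22.2 mL = 24.45 mL total → factor 24.45/2.25 = 10.867
Step 5: 180 μL + 18 mL = 18180 μL total → factor 18180/180 = 101
Overall dilution factor = 15.545 × 4.5714 × 4 × 10.867 × 101 = 3.1198 × 10^5
Stock = 16.0 nM × 3.1198 × 10^5 = 4.992 × 10^6 nM = 4.99 mM

4.99 mM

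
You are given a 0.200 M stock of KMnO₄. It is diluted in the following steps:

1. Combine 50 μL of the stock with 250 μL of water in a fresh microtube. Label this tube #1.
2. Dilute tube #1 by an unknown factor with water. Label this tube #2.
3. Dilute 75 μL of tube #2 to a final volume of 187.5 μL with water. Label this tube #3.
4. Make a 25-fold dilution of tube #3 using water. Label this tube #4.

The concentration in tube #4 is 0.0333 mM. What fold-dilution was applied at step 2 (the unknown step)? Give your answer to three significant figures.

16.0-fold

Step 1: 50 μL + 250 μL = 300 μL total → factor 300/50 = 6
Step 2: unknown factor x
Step 3: 75 μL brought to 187.5 μL → factor 187.5/75 = 2.5
Step 4: 25-fold → factor 25
Product of known-step factors = 375
Overall factor = 0.200 M / (0.0333 mM) = 6006
x = 6006 / 375 = 16.0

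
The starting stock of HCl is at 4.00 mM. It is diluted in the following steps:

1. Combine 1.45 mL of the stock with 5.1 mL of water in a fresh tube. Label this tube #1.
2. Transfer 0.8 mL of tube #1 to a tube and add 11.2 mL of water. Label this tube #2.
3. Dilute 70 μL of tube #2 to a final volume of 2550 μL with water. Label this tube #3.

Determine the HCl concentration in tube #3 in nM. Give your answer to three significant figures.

1.62 × 10^3 nM

Step 1: 1.45 mL + 5.1 mL = 6.55 mL total → factor 6.55/1.45 = 4.5172
Step 2: 0.8 mL + 11.2 mL = 12 mL total → factor 12/0.8 = 15
Step 3: 70 μL brought to 2550 μL → factor 2550/70 = 36.429
Overall dilution factor = 4.5172 × 15 × 36.429 = 2468.3
Final = 4.00 mM / 2468.3 = 0.001621 mM = 1.62 × 10^3 nM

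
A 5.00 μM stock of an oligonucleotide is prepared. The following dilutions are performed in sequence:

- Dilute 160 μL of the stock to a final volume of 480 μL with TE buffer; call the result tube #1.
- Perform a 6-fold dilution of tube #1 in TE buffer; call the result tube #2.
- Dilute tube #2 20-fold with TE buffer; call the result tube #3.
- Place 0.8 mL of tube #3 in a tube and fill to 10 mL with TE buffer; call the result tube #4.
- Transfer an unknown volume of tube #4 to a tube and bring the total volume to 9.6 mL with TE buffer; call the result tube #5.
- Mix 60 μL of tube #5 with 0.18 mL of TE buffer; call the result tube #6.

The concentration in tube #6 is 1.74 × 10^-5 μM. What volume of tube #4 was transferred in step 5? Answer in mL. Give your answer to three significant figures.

0.601 mL

Step 1: 160 μL brought to 480 μL → factor 480/160 = 3
Step 2: 6-fold → factor 6
Step 3: 20-fold → factor 20
Step 4: 0.8 mL brought to 10 mL → factor 10/0.8 = 12.5
Step 5: v brought to 9.6 mL → factor = 9.6 mL/v
Step 6: 60 μL + 0.18 mL = 240 μL total → factor 240/60 = 4
Product of known-step factors = 18000
Overall factor = 5.00 μM / (1.74 × 10^-5 μM) = 2.8736 × 10^5
Step-5 factor = 2.8736 × 10^5 / 18000 = 15.964
v = 9.6 mL / 15.964 = 0.601 mL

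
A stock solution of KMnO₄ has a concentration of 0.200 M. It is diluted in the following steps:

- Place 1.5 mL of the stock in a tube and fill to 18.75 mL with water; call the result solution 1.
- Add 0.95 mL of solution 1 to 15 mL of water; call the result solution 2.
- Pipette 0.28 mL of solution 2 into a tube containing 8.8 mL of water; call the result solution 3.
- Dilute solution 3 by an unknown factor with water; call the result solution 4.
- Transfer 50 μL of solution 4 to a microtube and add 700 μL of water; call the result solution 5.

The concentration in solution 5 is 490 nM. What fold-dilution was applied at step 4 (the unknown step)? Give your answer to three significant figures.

4.00-fold

Step 1: 1.5 mL brought to 18.75 mL → factor 18.75/1.5 = 12.5
Step 2: 0.95 mL + 15 mL = 15.95 mL total → factor 15.95/0.95 = 16.789
Step 3: 0.28 mL + 8.8 mL = 9.08 mL total → factor 9.08/0.28 = 32.429
Step 4: unknown factor x
Step 5: 50 μL + 700 μL = 750 μL total → factor 750/50 = 15
Product of known-step factors = 1.0209 × 10^5
Overall factor = 0.200 M / (490 nM) = 4.0816 × 10^5
x = 4.0816 × 10^5 / 1.0209 × 10^5 = 4.00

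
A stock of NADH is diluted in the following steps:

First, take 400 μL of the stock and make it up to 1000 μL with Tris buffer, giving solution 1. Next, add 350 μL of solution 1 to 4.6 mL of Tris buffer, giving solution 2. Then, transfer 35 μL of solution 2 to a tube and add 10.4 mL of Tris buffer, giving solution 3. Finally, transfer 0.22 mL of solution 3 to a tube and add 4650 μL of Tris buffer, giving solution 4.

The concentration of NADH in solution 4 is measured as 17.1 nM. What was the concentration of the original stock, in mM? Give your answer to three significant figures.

3.99 mM

Step 1: 400 μL brought to 1000 μL → factor 1000/400 = 2.5
Step 2: 350 μL + 4.6 mL = 4950 μL total → factor 4950/350 = 14.143
Step 3: 35 μL + 10.4 mL = 10435 μL total → factor 10435/35 = 298.14
Step 4: 0.22 mL + 4650 μL = 4.87 mL total → factor 4.87/0.22 = 22.136
Overall dilution factor = 2.5 × 14.143 × 298.14 × 22.136 = 2.3335 × 10^5
Stock = 17.1 nM × 2.3335 × 10^5 = 3.990 × 10^6 nM = 3.99 mM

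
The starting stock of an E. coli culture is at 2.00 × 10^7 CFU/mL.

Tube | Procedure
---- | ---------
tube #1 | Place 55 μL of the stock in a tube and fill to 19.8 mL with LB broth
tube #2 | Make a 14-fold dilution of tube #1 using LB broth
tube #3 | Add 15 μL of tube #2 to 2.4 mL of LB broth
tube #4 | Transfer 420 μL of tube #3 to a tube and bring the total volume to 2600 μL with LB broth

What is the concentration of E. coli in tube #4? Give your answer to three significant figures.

3.98 CFU/mL

Step 1: 55 μL brought to 19.8 mL → factor 19800/55 = 360
Step 2: 14-fold → factor 14
Step 3: 15 μL + 2.4 mL = 2415 μL total → factor 2415/15 = 161
Step 4: 420 μL brought to 2600 μL → factor 2600/420 = 6.1905
Dilution factor through tube #4 = 360 × 14 × 161 × 6.1905 = 5.0232 × 10^6
[tube #4] = 2.00 × 10^7 CFU/mL / 5.0232 × 10^6 = 3.98 CFU/mL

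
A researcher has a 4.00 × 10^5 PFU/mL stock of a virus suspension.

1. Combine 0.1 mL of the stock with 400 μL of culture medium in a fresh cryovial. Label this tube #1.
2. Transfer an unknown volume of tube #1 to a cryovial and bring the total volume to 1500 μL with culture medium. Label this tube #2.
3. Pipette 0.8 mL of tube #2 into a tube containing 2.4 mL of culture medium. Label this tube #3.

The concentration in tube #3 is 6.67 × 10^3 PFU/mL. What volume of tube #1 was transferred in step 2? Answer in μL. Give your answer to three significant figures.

500 μL

Step 1: 0.1 mL + 400 μL = 0.5 mL total → factor 0.5/0.1 = 5
Step 2: v brought to 1500 μL → factor = 1500 μL/v
Step 3: 0.8 mL + 2.4 mL = 3.2 mL total → factor 3.2/0.8 = 4
Product of known-step factors = 20
Overall factor = 4.00 × 10^5 PFU/mL / (6.67 × 10^3 PFU/mL) = 59.97
Step-2 factor = 59.97 / 20 = 2.9985
v = 1500 μL / 2.9985 = 500 μL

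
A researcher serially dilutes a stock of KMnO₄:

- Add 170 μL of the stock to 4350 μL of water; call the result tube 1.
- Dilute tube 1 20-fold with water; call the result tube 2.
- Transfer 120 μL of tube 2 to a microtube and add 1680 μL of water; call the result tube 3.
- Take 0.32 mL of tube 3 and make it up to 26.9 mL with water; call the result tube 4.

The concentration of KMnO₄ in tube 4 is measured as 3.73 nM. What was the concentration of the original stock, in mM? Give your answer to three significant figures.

Step 1: 170 μL + 4350 μL = 4520 μL total → factor 4520/170 = 26.588
Step 2: 20-fold → factor 20
Step 3: 120 μL + 1680 μL = 1800 μL total → factor 1800/120 = 15
Step 4: 0.32 mL brought to 26.9 mL → factor 26.9/0.32 = 84.062
Overall dilution factor = 26.588 × 20 × 15 × 84.062 = 6.7052 × 10^5
Stock = 3.73 nM × 6.7052 × 10^5 = 2.501 × 10^6 nM = 2.50 mM

2.50 mM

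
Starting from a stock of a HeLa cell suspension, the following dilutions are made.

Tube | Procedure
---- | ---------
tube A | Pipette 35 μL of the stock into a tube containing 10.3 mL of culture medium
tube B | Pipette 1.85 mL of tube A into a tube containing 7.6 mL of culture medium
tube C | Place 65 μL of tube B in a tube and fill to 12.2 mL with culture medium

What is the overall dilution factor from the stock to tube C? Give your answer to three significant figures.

Step 1: 35 μL + 10.3 mL = 10335 μL total → factor 10335/35 = 295.29
Step 2: 1.85 mL + 7.6 mL = 9.45 mL total → factor 9.45/1.85 = 5.1081
Step 3: 65 μL brought to 12.2 mL → factor 12200/65 = 187.69
Overall dilution factor = 295.29 × 5.1081 × 187.69 = 2.8311 × 10^5

2.83 × 10^5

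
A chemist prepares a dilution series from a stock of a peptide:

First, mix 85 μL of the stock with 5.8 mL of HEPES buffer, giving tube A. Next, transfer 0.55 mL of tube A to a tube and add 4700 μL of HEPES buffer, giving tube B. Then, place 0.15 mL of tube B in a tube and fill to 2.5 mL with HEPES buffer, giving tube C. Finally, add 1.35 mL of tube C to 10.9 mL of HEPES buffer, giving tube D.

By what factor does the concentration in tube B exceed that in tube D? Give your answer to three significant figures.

Step 1: 85 μL + 5.8 mL = 5885 μL total → factor 5885/85 = 69.235
Step 2: 0.55 mL + 4700 μL = 5.25 mL total → factor 5.25/0.55 = 9.5455
Step 3: 0.15 mL brought to 2.5 mL → factor 2.5/0.15 = 16.667
Step 4: 1.35 mL + 10.9 mL = 12.25 mL total → factor 12.25/1.35 = 9.0741
Dilution factor to tube B = 660.88; to tube D = 99948
[tube B]/[tube D] = (factor to tube D)/(factor to tube B) = 99948/660.88 = 151

151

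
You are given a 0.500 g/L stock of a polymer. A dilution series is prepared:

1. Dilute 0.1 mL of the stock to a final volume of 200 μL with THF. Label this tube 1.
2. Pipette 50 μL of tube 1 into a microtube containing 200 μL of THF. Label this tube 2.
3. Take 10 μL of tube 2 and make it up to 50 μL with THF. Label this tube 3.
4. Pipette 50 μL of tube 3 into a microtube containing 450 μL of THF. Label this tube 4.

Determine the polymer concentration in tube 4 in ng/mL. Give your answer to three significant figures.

Step 1: 0.1 mL brought to 200 μL → factor 0.2/0.1 = 2
Step 2: 50 μL + 200 μL = 250 μL total → factor 250/50 = 5
Step 3: 10 μL brought to 50 μL → factor 50/10 = 5
Step 4: 50 μL + 450 μL = 500 μL total → factor 500/50 = 10
Overall dilution factor = 2 × 5 × 5 × 10 = 500
Final = 0.500 g/L / 500 = 0.001000 g/L = 1.00 × 10^3 ng/mL

1.00 × 10^3 ng/mL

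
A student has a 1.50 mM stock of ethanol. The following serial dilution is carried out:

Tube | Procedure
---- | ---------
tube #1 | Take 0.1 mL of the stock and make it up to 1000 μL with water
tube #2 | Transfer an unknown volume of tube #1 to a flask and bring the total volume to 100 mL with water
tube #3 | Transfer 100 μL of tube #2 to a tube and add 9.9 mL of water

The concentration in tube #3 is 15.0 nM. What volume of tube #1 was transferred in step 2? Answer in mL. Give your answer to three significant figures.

Step 1: 0.1 mL brought to 1000 μL → factor 1/0.1 = 10
Step 2: v brought to 100 mL → factor = 100 mL/v
Step 3: 100 μL + 9.9 mL = 10000 μL total → factor 10000/100 = 100
Product of known-step factors = 1000
Overall factor = 1.50 mM / (15.0 nM) = 1 × 10^5
Step-2 factor = 1 × 10^5 / 1000 = 100
v = 100 mL / 100 = 1.00 mL

1.00 mL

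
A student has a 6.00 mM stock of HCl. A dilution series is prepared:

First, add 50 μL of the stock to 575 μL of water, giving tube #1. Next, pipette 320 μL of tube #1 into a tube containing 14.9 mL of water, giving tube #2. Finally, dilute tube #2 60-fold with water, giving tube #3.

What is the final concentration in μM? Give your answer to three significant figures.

Step 1: 50 μL + 575 μL = 625 μL total → factor 625/50 = 12.5
Step 2: 320 μL + 14.9 mL = 15220 μL total → factor 15220/320 = 47.562
Step 3: 60-fold → factor 60
Overall dilution factor = 12.5 × 47.562 × 60 = 35672
Final = 6.00 mM / 35672 = 0.0001682 mM = 0.168 μM

0.168 μM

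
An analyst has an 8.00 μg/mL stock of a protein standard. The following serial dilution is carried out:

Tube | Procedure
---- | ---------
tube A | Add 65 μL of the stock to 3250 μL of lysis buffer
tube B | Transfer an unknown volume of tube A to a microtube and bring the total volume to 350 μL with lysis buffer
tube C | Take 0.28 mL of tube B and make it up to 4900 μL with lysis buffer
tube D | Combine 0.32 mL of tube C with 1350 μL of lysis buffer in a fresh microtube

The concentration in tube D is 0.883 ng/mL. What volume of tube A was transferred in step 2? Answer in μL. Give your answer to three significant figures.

Step 1: 65 μL + 3250 μL = 3315 μL total → factor 3315/65 = 51
Step 2: v brought to 350 μL → factor = 350 μL/v
Step 3: 0.28 mL brought to 4900 μL → factor 4.9/0.28 = 17.5
Step 4: 0.32 mL + 1350 μL = 1.67 mL total → factor 1.67/0.32 = 5.2188
Product of known-step factors = 4657.7
Overall factor = 8.00 μg/mL / (0.883 ng/mL) = 9060
Step-2 factor = 9060 / 4657.7 = 1.9452
v = 350 μL / 1.9452 = 180 μL

180 μL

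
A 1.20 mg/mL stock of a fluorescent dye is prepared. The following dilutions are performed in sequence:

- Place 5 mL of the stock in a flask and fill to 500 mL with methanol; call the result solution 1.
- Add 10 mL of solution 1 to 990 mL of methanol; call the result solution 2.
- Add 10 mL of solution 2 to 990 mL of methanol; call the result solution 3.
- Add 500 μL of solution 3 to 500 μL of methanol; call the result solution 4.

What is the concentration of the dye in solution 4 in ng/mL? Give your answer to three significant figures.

0.600 ng/mL

Step 1: 5 mL brought to 500 mL → factor 500/5 = 100
Step 2: 10 mL + 990 mL = 1000 mL total → factor 1000/10 = 100
Step 3: 10 mL + 990 mL = 1000 mL total → factor 1000/10 = 100
Step 4: 500 μL + 500 μL = 1000 μL total → factor 1000/500 = 2
Overall dilution factor = 100 × 100 × 100 × 2 = 2 × 10^6
Final = 1.20 mg/mL / 2 × 10^6 = 6.000 × 10^-7 mg/mL = 0.600 ng/mL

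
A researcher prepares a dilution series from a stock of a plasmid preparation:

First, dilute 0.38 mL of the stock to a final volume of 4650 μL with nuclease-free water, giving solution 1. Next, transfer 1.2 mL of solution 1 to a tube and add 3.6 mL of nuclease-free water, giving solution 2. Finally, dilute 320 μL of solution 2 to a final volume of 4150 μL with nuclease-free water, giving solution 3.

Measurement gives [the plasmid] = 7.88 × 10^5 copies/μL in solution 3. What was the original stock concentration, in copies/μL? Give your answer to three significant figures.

Step 1: 0.38 mL brought to 4650 μL → factor 4.65/0.38 = 12.237
Step 2: 1.2 mL + 3.6 mL = 4.8 mL total → factor 4.8/1.2 = 4
Step 3: 320 μL brought to 4150 μL → factor 4150/320 = 12.969
Overall dilution factor = 12.237 × 4 × 12.969 = 634.79
Stock = 7.88 × 10^5 copies/μL × 634.79 = 5.00 × 10^8 copies/μL

5.00 × 10^8 copies/μL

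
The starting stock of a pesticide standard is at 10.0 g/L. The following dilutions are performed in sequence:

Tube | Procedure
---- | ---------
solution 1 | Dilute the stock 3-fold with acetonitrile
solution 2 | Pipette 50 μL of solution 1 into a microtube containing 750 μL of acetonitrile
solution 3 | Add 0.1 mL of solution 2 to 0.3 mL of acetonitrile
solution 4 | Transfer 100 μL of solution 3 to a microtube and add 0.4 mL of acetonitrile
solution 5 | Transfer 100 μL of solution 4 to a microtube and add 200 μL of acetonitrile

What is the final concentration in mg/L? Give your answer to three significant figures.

Step 1: 3-fold → factor 3
Step 2: 50 μL + 750 μL = 800 μL total → factor 800/50 = 16
Step 3: 0.1 mL + 0.3 mL = 0.4 mL total → factor 0.4/0.1 = 4
Step 4: 100 μL + 0.4 mL = 500 μL total → factor 500/100 = 5
Step 5: 100 μL + 200 μL = 300 μL total → factor 300/100 = 3
Overall dilution factor = 3 × 16 × 4 × 5 × 3 = 2880
Final = 10.0 g/L / 2880 = 0.003472 g/L = 3.47 mg/L

3.47 mg/L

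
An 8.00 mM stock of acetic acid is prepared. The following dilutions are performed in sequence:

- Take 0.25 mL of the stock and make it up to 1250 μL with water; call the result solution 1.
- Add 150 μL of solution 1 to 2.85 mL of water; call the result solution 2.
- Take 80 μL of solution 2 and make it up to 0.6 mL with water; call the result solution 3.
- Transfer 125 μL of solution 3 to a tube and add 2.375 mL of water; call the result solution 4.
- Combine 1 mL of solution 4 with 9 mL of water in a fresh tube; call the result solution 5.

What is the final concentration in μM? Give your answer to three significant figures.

Step 1: 0.25 mL brought to 1250 μL → factor 1.25/0.25 = 5
Step 2: 150 μL + 2.85 mL = 3000 μL total → factor 3000/150 = 20
Step 3: 80 μL brought to 0.6 mL → factor 600/80 = 7.5
Step 4: 125 μL + 2.375 mL = 2500 μL total → factor 2500/125 = 20
Step 5: 1 mL + 9 mL = 10 mL total → factor 10/1 = 10
Overall dilution factor = 5 × 20 × 7.5 × 20 × 10 = 1.5 × 10^5
Final = 8.00 mM / 1.5 × 10^5 = 5.333 × 10^-5 mM = 0.0533 μM

0.0533 μM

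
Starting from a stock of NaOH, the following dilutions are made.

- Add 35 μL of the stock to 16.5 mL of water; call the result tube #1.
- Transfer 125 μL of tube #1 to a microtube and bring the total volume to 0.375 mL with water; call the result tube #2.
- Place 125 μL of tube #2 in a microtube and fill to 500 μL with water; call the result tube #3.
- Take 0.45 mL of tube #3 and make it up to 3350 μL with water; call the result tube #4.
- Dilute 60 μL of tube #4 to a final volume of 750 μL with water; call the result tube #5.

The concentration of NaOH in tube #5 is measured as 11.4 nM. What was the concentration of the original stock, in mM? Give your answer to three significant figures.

Step 1: 35 μL + 16.5 mL = 16535 μL total → factor 16535/35 = 472.43
Step 2: 125 μL brought to 0.375 mL → factor 375/125 = 3
Step 3: 125 μL brought to 500 μL → factor 500/125 = 4
Step 4: 0.45 mL brought to 3350 μL → factor 3.35/0.45 = 7.4444
Step 5: 60 μL brought to 750 μL → factor 750/60 = 12.5
Overall dilution factor = 472.43 × 3 × 4 × 7.4444 × 12.5 = 5.2755 × 10^5
Stock = 11.4 nM × 5.2755 × 10^5 = 6.014 × 10^6 nM = 6.01 mM

6.01 mM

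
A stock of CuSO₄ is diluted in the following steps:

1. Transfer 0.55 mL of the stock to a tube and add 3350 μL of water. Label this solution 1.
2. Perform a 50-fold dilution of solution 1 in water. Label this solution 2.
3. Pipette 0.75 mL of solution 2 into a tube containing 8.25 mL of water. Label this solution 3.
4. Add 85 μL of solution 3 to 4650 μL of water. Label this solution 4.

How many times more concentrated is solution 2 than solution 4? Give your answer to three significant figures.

Step 1: 0.55 mL + 3350 μL = 3.9 mL total → factor 3.9/0.55 = 7.0909
Step 2: 50-fold → factor 50
Step 3: 0.75 mL + 8.25 mL = 9 mL total → factor 9/0.75 = 12
Step 4: 85 μL + 4650 μL = 4735 μL total → factor 4735/85 = 55.706
Dilution factor to solution 2 = 354.55; to solution 4 = 2.37 × 10^5
[solution 2]/[solution 4] = (factor to solution 4)/(factor to solution 2) = 2.37 × 10^5/354.55 = 668

668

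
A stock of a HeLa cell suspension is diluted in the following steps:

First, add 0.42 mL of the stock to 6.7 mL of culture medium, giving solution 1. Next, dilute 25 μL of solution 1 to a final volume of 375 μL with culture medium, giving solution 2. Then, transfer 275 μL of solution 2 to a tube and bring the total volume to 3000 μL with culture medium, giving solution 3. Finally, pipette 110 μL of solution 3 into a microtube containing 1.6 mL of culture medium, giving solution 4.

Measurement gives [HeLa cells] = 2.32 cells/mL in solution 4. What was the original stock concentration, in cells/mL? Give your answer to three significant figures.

Step 1: 0.42 mL + 6.7 mL = 7.12 mL total → factor 7.12/0.42 = 16.952
Step 2: 25 μL brought to 375 μL → factor 375/25 = 15
Step 3: 275 μL brought to 3000 μL → factor 3000/275 = 10.909
Step 4: 110 μL + 1.6 mL = 1710 μL total → factor 1710/110 = 15.545
Overall dilution factor = 16.952 × 15 × 10.909 × 15.545 = 43123
Stock = 2.32 cells/mL × 43123 = 1.00 × 10^5 cells/mL

1.00 × 10^5 cells/mL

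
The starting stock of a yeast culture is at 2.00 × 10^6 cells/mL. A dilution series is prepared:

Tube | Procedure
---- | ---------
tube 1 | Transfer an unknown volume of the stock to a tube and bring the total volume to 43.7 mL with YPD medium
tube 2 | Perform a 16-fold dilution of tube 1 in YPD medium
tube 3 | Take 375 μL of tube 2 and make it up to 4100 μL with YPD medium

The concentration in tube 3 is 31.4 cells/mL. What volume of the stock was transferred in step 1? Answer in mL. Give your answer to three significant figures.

Step 1: v brought to 43.7 mL → factor = 43.7 mL/v
Step 2: 16-fold → factor 16
Step 3: 375 μL brought to 4100 μL → factor 4100/375 = 10.933
Product of known-step factors = 174.93
Overall factor = 2.00 × 10^6 cells/mL / (31.4 cells/mL) = 63694
Step-1 factor = 63694 / 174.93 = 364.11
v = 43.7 mL / 364.11 = 0.120 mL

0.120 mL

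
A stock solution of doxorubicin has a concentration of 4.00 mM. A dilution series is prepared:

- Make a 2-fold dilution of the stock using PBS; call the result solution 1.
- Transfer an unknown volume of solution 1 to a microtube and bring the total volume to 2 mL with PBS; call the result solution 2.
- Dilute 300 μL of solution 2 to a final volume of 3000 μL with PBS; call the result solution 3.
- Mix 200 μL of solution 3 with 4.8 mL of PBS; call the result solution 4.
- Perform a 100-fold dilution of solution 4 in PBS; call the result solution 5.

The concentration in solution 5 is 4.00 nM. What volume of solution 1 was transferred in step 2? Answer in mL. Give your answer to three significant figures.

Step 1: 2-fold → factor 2
Step 2: v brought to 2 mL → factor = 2 mL/v
Step 3: 300 μL brought to 3000 μL → factor 3000/300 = 10
Step 4: 200 μL + 4.8 mL = 5000 μL total → factor 5000/200 = 25
Step 5: 100-fold → factor 100
Product of known-step factors = 50000
Overall factor = 4.00 mM / (4.00 nM) = 1 × 10^6
Step-2 factor = 1 × 10^6 / 50000 = 20
v = 2 mL / 20 = 0.100 mL

0.100 mL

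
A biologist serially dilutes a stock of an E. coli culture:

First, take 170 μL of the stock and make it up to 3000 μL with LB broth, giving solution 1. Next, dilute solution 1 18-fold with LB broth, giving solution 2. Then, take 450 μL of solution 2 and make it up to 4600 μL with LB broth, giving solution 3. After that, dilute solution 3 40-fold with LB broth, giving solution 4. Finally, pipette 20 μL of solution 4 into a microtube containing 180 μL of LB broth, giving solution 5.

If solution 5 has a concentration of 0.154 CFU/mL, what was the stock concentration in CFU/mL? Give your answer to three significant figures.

2.00 × 10^5 CFU/mL

Step 1: 170 μL brought to 3000 μL → factor 3000/170 = 17.647
Step 2: 18-fold → factor 18
Step 3: 450 μL brought to 4600 μL → factor 4600/450 = 10.222
Step 4: 40-fold → factor 40
Step 5: 20 μL + 180 μL = 200 μL total → factor 200/20 = 10
Overall dilution factor = 17.647 × 18 × 10.222 × 40 × 10 = 1.2988 × 10^6
Stock = 0.154 CFU/mL × 1.2988 × 10^6 = 2.00 × 10^5 CFU/mL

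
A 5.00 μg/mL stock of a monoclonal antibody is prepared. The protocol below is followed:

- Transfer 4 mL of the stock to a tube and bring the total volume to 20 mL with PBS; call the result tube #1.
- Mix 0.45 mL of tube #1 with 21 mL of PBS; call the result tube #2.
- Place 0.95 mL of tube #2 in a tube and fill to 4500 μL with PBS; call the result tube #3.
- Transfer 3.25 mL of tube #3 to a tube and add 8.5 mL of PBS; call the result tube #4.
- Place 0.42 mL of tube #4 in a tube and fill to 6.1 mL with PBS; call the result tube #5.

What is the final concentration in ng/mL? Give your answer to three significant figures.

0.0843 ng/mL

Step 1: 4 mL brought to 20 mL → factor 20/4 = 5
Step 2: 0.45 mL + 21 mL = 21.45 mL total → factor 21.45/0.45 = 47.667
Step 3: 0.95 mL brought to 4500 μL → factor 4.5/0.95 = 4.7368
Step 4: 3.25 mL + 8.5 mL = 11.75 mL total → factor 11.75/3.25 = 3.6154
Step 5: 0.42 mL brought to 6.1 mL → factor 6.1/0.42 = 14.524
Overall dilution factor = 5 × 47.667 × 4.7368 × 3.6154 × 14.524 = 59280
Final = 5.00 μg/mL / 59280 = 8.435 × 10^-5 μg/mL = 0.0843 ng/mL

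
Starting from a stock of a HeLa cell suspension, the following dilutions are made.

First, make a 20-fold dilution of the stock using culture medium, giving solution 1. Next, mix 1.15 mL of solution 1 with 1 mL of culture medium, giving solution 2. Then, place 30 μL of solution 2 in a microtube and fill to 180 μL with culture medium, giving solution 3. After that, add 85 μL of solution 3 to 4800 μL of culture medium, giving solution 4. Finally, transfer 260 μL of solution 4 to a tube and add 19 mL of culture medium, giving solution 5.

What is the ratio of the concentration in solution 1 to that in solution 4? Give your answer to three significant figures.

645

Step 1: 20-fold → factor 20
Step 2: 1.15 mL + 1 mL = 2.15 mL total → factor 2.15/1.15 = 1.8696
Step 3: 30 μL brought to 180 μL → factor 180/30 = 6
Step 4: 85 μL + 4800 μL = 4885 μL total → factor 4885/85 = 57.471
Dilution factor to solution 1 = 20; to solution 4 = 12893
[solution 1]/[solution 4] = (factor to solution 4)/(factor to solution 1) = 12893/20 = 645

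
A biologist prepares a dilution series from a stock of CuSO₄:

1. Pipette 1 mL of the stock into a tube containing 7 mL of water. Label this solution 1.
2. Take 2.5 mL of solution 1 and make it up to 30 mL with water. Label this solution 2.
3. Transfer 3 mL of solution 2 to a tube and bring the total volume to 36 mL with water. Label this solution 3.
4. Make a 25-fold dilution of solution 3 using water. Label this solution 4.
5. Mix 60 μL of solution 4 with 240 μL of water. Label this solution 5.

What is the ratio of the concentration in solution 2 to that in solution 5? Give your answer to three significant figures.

1.50 × 10^3

Step 1: 1 mL + 7 mL = 8 mL total → factor 8/1 = 8
Step 2: 2.5 mL brought to 30 mL → factor 30/2.5 = 12
Step 3: 3 mL brought to 36 mL → factor 36/3 = 12
Step 4: 25-fold → factor 25
Step 5: 60 μL + 240 μL = 300 μL total → factor 300/60 = 5
Dilution factor to solution 2 = 96; to solution 5 = 1.44 × 10^5
[solution 2]/[solution 5] = (factor to solution 5)/(factor to solution 2) = 1.44 × 10^5/96 = 1.50 × 10^3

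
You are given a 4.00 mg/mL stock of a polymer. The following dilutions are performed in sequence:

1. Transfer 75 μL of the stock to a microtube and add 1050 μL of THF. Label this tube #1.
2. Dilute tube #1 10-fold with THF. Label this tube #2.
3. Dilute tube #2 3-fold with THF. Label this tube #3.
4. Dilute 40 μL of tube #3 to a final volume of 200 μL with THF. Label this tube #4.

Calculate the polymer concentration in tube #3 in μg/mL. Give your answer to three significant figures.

8.89 μg/mL

Step 1: 75 μL + 1050 μL = 1125 μL total → factor 1125/75 = 15
Step 2: 10-fold → factor 10
Step 3: 3-fold → factor 3
Dilution factor through tube #3 = 15 × 10 × 3 = 450
[tube #3] = 4.00 mg/mL / 450 = 0.008889 mg/mL = 8.89 μg/mL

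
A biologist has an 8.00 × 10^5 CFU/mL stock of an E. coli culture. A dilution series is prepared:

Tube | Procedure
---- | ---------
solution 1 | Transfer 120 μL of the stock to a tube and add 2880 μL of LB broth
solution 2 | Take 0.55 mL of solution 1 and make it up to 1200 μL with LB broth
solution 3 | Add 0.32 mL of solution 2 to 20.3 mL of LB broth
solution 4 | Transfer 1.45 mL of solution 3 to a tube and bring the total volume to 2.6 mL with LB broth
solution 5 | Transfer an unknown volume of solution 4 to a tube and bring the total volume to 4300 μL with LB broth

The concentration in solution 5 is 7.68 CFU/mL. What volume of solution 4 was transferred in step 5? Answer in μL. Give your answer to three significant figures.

260 μL

Step 1: 120 μL + 2880 μL = 3000 μL total → factor 3000/120 = 25
Step 2: 0.55 mL brought to 1200 μL → factor 1.2/0.55 = 2.1818
Step 3: 0.32 mL + 20.3 mL = 20.62 mL total → factor 20.62/0.32 = 64.438
Step 4: 1.45 mL brought to 2.6 mL → factor 2.6/1.45 = 1.7931
Step 5: v brought to 4300 μL → factor = 4300 μL/v
Product of known-step factors = 6302.4
Overall factor = 8.00 × 10^5 CFU/mL / (7.68 CFU/mL) = 1.0417 × 10^5
Step-5 factor = 1.0417 × 10^5 / 6302.4 = 16.528
v = 4300 μL / 16.528 = 260 μL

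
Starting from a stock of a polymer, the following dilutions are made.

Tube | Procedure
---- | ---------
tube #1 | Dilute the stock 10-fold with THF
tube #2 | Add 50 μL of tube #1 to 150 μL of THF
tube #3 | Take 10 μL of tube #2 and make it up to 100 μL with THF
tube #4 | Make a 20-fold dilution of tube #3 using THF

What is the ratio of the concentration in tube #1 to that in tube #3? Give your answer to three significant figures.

40.0

Step 1: 10-fold → factor 10
Step 2: 50 μL + 150 μL = 200 μL total → factor 200/50 = 4
Step 3: 10 μL brought to 100 μL → factor 100/10 = 10
Dilution factor to tube #1 = 10; to tube #3 = 400
[tube #1]/[tube #3] = (factor to tube #3)/(factor to tube #1) = 400/10 = 40.0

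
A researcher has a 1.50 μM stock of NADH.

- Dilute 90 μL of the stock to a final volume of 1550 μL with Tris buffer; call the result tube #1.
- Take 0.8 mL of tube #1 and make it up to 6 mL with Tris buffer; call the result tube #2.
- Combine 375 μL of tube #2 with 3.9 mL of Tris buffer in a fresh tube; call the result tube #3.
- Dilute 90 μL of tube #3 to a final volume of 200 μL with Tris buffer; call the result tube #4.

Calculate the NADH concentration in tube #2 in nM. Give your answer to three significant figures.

Step 1: 90 μL brought to 1550 μL → factor 1550/90 = 17.222
Step 2: 0.8 mL brought to 6 mL → factor 6/0.8 = 7.5
Dilution factor through tube #2 = 17.222 × 7.5 = 129.17
[tube #2] = 1.50 μM / 129.17 = 0.01161 μM = 11.6 nM

11.6 nM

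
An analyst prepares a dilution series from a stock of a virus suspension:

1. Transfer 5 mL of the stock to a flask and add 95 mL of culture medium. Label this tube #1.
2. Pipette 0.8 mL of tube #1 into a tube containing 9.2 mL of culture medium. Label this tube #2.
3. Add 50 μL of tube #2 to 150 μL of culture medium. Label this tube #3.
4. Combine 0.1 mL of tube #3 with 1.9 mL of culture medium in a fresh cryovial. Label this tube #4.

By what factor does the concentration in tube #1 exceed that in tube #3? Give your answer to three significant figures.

Step 1: 5 mL + 95 mL = 100 mL total → factor 100/5 = 20
Step 2: 0.8 mL + 9.2 mL = 10 mL total → factor 10/0.8 = 12.5
Step 3: 50 μL + 150 μL = 200 μL total → factor 200/50 = 4
Dilution factor to tube #1 = 20; to tube #3 = 1000
[tube #1]/[tube #3] = (factor to tube #3)/(factor to tube #1) = 1000/20 = 50.0

50.0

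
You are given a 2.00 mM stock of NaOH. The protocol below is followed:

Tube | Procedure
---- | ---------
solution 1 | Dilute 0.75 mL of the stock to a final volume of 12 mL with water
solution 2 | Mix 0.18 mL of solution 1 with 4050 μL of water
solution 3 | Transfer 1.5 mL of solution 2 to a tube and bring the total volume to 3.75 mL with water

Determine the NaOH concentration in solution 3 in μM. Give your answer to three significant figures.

2.13 μM

Step 1: 0.75 mL brought to 12 mL → factor 12/0.75 = 16
Step 2: 0.18 mL + 4050 μL = 4.23 mL total → factor 4.23/0.18 = 23.5
Step 3: 1.5 mL brought to 3.75 mL → factor 3.75/1.5 = 2.5
Overall dilution factor = 16 × 23.5 × 2.5 = 940
Final = 2.00 mM / 940 = 0.002128 mM = 2.13 μM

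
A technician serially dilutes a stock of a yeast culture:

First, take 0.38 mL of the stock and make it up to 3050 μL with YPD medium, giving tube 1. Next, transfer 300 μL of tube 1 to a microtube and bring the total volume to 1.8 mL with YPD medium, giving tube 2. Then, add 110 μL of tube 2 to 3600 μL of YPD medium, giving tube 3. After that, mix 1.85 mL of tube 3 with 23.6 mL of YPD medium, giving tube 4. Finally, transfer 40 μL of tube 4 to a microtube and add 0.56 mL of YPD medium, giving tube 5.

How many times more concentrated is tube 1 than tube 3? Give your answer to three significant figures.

202

Step 1: 0.38 mL brought to 3050 μL → factor 3.05/0.38 = 8.0263
Step 2: 300 μL brought to 1.8 mL → factor 1800/300 = 6
Step 3: 110 μL + 3600 μL = 3710 μL total → factor 3710/110 = 33.727
Dilution factor to tube 1 = 8.0263; to tube 3 = 1624.2
[tube 1]/[tube 3] = (factor to tube 3)/(factor to tube 1) = 1624.2/8.0263 = 202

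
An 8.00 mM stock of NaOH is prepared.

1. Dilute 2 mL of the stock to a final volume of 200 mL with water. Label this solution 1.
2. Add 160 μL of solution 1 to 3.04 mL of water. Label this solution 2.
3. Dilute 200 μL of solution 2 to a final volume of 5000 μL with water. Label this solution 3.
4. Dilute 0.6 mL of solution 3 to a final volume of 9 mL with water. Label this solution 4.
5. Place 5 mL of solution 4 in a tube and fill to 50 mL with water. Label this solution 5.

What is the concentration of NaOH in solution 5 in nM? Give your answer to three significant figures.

Step 1: 2 mL brought to 200 mL → factor 200/2 = 100
Step 2: 160 μL + 3.04 mL = 3200 μL total → factor 3200/160 = 20
Step 3: 200 μL brought to 5000 μL → factor 5000/200 = 25
Step 4: 0.6 mL brought to 9 mL → factor 9/0.6 = 15
Step 5: 5 mL brought to 50 mL → factor 50/5 = 10
Overall dilution factor = 100 × 20 × 25 × 15 × 10 = 7.5 × 10^6
Final = 8.00 mM / 7.5 × 10^6 = 1.067 × 10^-6 mM = 1.07 nM

1.07 nM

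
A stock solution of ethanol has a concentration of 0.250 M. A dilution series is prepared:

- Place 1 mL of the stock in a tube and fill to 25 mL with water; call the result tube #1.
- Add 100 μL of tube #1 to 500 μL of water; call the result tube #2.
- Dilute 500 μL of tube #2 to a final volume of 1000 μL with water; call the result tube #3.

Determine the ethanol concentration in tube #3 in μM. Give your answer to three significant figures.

833 μM

Step 1: 1 mL brought to 25 mL → factor 25/1 = 25
Step 2: 100 μL + 500 μL = 600 μL total → factor 600/100 = 6
Step 3: 500 μL brought to 1000 μL → factor 1000/500 = 2
Overall dilution factor = 25 × 6 × 2 = 300
Final = 0.250 M / 300 = 0.0008333 M = 833 μM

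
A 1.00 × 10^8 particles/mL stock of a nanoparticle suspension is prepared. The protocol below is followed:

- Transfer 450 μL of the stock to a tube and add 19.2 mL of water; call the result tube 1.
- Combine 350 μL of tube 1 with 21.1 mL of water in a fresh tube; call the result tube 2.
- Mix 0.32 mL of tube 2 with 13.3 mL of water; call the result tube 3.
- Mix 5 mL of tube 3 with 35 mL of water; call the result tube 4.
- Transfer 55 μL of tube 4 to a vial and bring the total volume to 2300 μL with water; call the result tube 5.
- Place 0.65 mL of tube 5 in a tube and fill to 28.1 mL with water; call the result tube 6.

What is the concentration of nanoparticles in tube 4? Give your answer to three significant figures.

Step 1: 450 μL + 19.2 mL = 19650 μL total → factor 19650/450 = 43.667
Step 2: 350 μL + 21.1 mL = 21450 μL total → factor 21450/350 = 61.286
Step 3: 0.32 mL + 13.3 mL = 13.62 mL total → factor 13.62/0.32 = 42.562
Step 4: 5 mL + 35 mL = 40 mL total → factor 40/5 = 8
Dilution factor through tube 4 = 43.667 × 61.286 × 42.562 × 8 = 9.1123 × 10^5
[tube 4] = 1.00 × 10^8 particles/mL / 9.1123 × 10^5 = 110 particles/mL

110 particles/mL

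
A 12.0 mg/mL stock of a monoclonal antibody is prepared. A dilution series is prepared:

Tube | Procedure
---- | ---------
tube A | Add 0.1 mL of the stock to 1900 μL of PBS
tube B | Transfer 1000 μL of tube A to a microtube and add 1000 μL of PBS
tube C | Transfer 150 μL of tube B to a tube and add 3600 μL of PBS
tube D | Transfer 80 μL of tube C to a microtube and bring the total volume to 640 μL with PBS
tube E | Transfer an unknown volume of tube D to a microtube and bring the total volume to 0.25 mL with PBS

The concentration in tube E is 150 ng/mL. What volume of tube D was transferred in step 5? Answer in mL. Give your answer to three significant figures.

0.0250 mL

Step 1: 0.1 mL + 1900 μL = 2 mL total → factor 2/0.1 = 20
Step 2: 1000 μL + 1000 μL = 2000 μL total → factor 2000/1000 = 2
Step 3: 150 μL + 3600 μL = 3750 μL total → factor 3750/150 = 25
Step 4: 80 μL brought to 640 μL → factor 640/80 = 8
Step 5: v brought to 0.25 mL → factor = 0.25 mL/v
Product of known-step factors = 8000
Overall factor = 12.0 mg/mL / (150 ng/mL) = 80000
Step-5 factor = 80000 / 8000 = 10
v = 0.25 mL / 10 = 0.0250 mL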